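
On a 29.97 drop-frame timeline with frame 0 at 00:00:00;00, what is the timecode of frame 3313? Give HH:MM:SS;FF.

Each 10-minute DF block holds 10 × 60 × 30 − 9 × 2 = 17982 frames. 3313 ÷ 17982 → 0 full blocks, remainder 3313.
Within the partial block the first minute is 1800 frames and each further minute 1798, so 1 further minute boundary passed. Total skipped labels = 18 × 0 + 2 × 1 = 2.
Non-drop label index = 3313 + 2 = 3315; at 30 labels/s that is 00:01:50:15, i.e. DF 00:01:50;15.

00:01:50;15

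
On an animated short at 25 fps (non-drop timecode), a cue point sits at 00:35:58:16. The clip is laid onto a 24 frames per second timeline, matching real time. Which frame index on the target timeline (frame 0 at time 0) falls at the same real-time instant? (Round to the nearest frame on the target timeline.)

Source frame index: (0×3600 + 35×60 + 58) × 25 + 16 = 53966.
Real time: 53966 / (25) = 53966/25 s.
Target frame: (53966/25) × (24) = 1295184/25 ≈ 51807.360 → 51807.

frame 51807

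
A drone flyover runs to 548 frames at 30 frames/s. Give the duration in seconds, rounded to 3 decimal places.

Running time = 548 × 1/30 = 274/15 s ≈ 18.267 s.

18.267 seconds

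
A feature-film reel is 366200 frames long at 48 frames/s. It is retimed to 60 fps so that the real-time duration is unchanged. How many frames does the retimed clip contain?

457750 frames

Target frames = source frames × (target rate / source rate) = 366200 × (60)/(48) = 366200 × 5/4 = 457750.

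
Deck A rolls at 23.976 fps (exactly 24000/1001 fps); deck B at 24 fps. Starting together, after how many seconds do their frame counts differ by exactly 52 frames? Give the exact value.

The gap grows by |24 − 24000/1001| = 24/1001 frames per second.
Time for a 52-frame gap: 52 ÷ (24/1001) = 13013/6 s.

13013/6 seconds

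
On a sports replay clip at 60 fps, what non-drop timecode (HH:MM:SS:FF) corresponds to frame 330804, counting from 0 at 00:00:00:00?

01:31:53:24

330804 ÷ 60 = 5513 full seconds, remainder 24 frames.
5513 s = 1 h 31 min 53 s.
Timecode: 01:31:53:24.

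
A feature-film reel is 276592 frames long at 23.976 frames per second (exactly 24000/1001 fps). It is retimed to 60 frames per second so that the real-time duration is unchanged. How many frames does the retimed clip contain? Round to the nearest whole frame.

Frames at target rate = 276592 × (60) / (24000/1001) = 17304287/25 ≈ 692171.480.
Nearest whole frame: 692171.

692171 frames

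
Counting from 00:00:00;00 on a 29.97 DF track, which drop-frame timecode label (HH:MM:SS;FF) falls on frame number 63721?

00:35:26;05

Ten DF minutes hold 17982 frames, so frame 63721 lies in block 3 (frames 53946–71927) with 9775 frames into that block.
The block's first minute is 1800 frames and the rest 1798 each; 9775 frames reaches minute 5, so 3 × 18 + 5 × 2 = 64 labels have been skipped so far.
Adding those back, label number 63721 + 64 = 63785 at 30 labels/s is 2126 s + 5 f = 0 h 35 min 26 s frame 5, i.e. 00:35:26;05.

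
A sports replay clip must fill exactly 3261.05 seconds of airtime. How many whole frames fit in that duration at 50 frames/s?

163052 frames

Frames = 3261.05 × 50 = 326105/2 ≈ 163052.5000.
Complete frames: 163052.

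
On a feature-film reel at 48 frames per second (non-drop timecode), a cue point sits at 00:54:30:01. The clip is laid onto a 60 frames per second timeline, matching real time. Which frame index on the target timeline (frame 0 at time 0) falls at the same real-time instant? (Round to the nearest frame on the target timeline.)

frame 196201

Source frame index: (0×3600 + 54×60 + 30) × 48 + 1 = 156961.
Real time: 156961 / (48) = 156961/48 s.
Target frame: (156961/48) × (60) = 784805/4 ≈ 196201.250 → 196201.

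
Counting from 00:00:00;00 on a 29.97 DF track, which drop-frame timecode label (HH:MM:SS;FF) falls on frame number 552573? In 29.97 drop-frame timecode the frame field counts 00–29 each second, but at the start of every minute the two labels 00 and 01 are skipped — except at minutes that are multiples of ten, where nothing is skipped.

05:07:17;17

Each 10-minute DF block holds 10 × 60 × 30 − 9 × 2 = 17982 frames. 552573 ÷ 17982 → 30 full blocks, remainder 13113.
Within the partial block the first minute is 1800 frames and each further minute 1798, so 7 further minute boundaries passed. Total skipped labels = 18 × 30 + 2 × 7 = 554.
Non-drop label index = 552573 + 554 = 553127; at 30 labels/s that is 05:07:17:17, i.e. DF 05:07:17;17.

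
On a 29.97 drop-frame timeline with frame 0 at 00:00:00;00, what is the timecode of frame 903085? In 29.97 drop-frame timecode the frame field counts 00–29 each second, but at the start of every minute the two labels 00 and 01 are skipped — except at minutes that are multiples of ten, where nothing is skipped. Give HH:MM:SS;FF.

08:22:12;29

Each 10-minute DF block holds 10 × 60 × 30 − 9 × 2 = 17982 frames. 903085 ÷ 17982 → 50 full blocks, remainder 3985.
Within the partial block the first minute is 1800 frames and each further minute 1798, so 2 further minute boundaries passed. Total skipped labels = 18 × 50 + 2 × 2 = 904.
Non-drop label index = 903085 + 904 = 903989; at 30 labels/s that is 08:22:12:29, i.e. DF 08:22:12;29.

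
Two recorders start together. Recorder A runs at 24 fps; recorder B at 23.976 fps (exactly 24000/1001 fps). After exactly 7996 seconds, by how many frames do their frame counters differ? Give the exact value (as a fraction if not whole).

191904/1001 frames

A emits 24 × 7996 = 191904 frames; B emits 24000/1001 × 7996 = 191904000/1001.
Difference = 191904/1001 frames (≈ 191.7123); B is behind A.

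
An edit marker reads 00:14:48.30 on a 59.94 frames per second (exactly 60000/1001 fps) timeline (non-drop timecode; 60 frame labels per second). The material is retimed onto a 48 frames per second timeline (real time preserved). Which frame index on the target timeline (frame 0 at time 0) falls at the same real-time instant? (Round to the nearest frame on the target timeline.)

Source frame index: (0×3600 + 14×60 + 48) × 60 + 30 = 53310.
Real time: 53310 / (60000/1001) = 1778777/2000 s.
Target frame: (1778777/2000) × (48) = 5336331/125 ≈ 42690.648 → 42691.

frame 42691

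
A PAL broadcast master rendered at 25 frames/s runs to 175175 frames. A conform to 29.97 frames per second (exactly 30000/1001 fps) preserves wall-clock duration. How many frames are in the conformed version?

Target frames = source frames × (target rate / source rate) = 175175 × (30000/1001)/(25) = 175175 × 1200/1001 = 210000.

210000 frames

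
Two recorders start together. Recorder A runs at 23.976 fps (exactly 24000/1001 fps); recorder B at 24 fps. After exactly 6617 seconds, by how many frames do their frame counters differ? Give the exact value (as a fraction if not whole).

A emits 24000/1001 × 6617 = 12216000/77 frames; B emits 24 × 6617 = 158808.
Difference = 12216/77 frames (≈ 158.6494); B is ahead of A.

12216/77 frames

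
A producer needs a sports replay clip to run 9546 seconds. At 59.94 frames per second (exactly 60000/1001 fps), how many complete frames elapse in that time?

Frames = 9546 × 60000/1001 = 572760000/1001 ≈ 572187.8122.
Complete frames: 572187.

572187 frames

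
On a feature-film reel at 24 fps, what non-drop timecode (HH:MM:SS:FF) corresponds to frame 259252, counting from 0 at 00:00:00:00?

259252 ÷ 24 = 10802 full seconds, remainder 4 frames.
10802 s = 3 h 0 min 2 s.
Timecode: 03:00:02:04.

03:00:02:04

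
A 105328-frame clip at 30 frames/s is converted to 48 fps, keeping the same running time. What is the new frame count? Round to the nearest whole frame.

Frames at target rate = 105328 × (48) / (30) = 842624/5 ≈ 168524.800.
Nearest whole frame: 168525.

168525 frames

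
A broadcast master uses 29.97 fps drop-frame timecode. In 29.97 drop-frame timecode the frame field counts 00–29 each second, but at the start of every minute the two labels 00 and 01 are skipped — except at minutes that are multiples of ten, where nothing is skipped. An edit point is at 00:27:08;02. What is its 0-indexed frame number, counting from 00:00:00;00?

48792

Complete 10-minute blocks: 2, each 17982 frames → 35964.
Remaining 7 whole minutes in the current block: 1800 + 6 × 1798 = 12588 frames.
Within the current minute: 8 × 30 + 2 − 2 = 240 (labels ;00/;01 skipped at this minute). Total = 35964 + 12588 + 240 = 48792.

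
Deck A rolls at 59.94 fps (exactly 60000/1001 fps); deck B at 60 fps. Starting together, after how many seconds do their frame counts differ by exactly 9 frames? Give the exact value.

The gap grows by |60 − 60000/1001| = 60/1001 frames per second.
Time for a 9-frame gap: 9 ÷ (60/1001) = 150.15 s.

150.15 seconds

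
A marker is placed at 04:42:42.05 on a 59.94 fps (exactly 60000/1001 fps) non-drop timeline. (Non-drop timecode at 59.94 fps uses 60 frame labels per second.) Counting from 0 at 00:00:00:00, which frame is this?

frame 1017725

Total seconds to the label: (4 × 3600 + 42 × 60 + 42) = 16962.
Frame index = 16962 × 60 + 5 = 1017725.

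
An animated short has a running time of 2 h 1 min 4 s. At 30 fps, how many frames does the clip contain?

217920 frames

2 h 1 min 4 s = 7264 s.
Frames = 7264 × 30 = 217920.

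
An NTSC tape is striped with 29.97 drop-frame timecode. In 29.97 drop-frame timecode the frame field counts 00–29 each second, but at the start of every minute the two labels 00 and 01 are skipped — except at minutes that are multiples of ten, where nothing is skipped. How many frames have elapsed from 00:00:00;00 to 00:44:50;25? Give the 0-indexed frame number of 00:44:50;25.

80645

As if non-drop at 30 labels/s: (0 × 3600 + 44 × 60 + 50) × 30 + 25 = 80725.
Minute boundaries passed: 44; those not divisible by 10: 44 − 4 = 40; dropped labels = 2 × 40 = 80.
Actual frame index = 80725 − 80 = 80645.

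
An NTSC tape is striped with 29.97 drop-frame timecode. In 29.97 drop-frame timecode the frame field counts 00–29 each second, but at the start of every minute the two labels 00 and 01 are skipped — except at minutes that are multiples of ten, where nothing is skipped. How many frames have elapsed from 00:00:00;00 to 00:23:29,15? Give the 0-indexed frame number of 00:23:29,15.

42243

As if non-drop at 30 labels/s: (0 × 3600 + 23 × 60 + 29) × 30 + 15 = 42285.
Minute boundaries passed: 23; those not divisible by 10: 23 − 2 = 21; dropped labels = 2 × 21 = 42.
Actual frame index = 42285 − 42 = 42243.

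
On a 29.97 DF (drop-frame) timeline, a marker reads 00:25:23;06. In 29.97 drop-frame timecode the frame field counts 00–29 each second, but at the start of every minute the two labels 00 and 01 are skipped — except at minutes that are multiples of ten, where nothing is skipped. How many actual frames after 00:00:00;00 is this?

45650

As if non-drop at 30 labels/s: (0 × 3600 + 25 × 60 + 23) × 30 + 6 = 45696.
Minute boundaries passed: 25; those not divisible by 10: 25 − 2 = 23; dropped labels = 2 × 23 = 46.
Actual frame index = 45696 − 46 = 45650.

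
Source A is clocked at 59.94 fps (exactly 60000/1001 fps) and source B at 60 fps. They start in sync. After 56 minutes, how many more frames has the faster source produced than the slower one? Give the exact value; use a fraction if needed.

56 min = 3360 s.
A emits 60000/1001 × 3360 = 28800000/143 frames; B emits 60 × 3360 = 201600.
Difference = 28800/143 frames (≈ 201.3986); B is ahead of A.

28800/143 frames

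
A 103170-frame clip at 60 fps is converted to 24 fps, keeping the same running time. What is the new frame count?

Target frames = source frames × (target rate / source rate) = 103170 × (24)/(60) = 103170 × 2/5 = 41268.

41268 frames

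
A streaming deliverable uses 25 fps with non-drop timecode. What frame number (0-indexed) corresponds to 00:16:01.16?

frame 24041

Total seconds to the label: (0 × 3600 + 16 × 60 + 1) = 961.
Frame index = 961 × 25 + 16 = 24041.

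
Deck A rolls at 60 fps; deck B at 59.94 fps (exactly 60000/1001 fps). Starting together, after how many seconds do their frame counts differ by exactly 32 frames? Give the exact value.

8008/15 seconds

The gap grows by |60000/1001 − 60| = 60/1001 frames per second.
Time for a 32-frame gap: 32 ÷ (60/1001) = 8008/15 s.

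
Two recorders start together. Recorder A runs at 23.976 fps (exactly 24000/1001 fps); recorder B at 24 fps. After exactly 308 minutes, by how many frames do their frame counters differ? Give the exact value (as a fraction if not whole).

5760/13 frames

308 min = 18480 s.
A emits 24000/1001 × 18480 = 5760000/13 frames; B emits 24 × 18480 = 443520.
Difference = 5760/13 frames (≈ 443.0769); B is ahead of A.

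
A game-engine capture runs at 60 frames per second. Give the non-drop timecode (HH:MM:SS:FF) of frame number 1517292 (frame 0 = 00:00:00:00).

07:01:28:12

1517292 ÷ 60 = 25288 full seconds, remainder 12 frames.
25288 s = 7 h 1 min 28 s.
Timecode: 07:01:28:12.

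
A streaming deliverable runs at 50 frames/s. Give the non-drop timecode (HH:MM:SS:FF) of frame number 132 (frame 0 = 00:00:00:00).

00:00:02:32

132 ÷ 50 = 2 full seconds, remainder 32 frames.
2 s = 0 h 0 min 2 s.
Timecode: 00:00:02:32.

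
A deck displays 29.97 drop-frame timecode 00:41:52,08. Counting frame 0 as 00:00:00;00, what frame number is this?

Complete 10-minute blocks: 4, each 17982 frames → 71928.
Remaining 1 whole minute in the current block: 1800 + 0 × 1798 = 1800 frames.
Within the current minute: 52 × 30 + 8 − 2 = 1566 (labels ;00/;01 skipped at this minute). Total = 71928 + 1800 + 1566 = 75294.

75294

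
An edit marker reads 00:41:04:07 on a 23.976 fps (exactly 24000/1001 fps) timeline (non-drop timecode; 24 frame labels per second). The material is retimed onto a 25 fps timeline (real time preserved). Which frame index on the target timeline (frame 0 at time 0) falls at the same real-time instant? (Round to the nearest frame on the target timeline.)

Source frame index: (0×3600 + 41×60 + 4) × 24 + 7 = 59143.
Real time: 59143 / (24000/1001) = 59202143/24000 s.
Target frame: (59202143/24000) × (25) = 59202143/960 ≈ 61668.899 → 61669.

frame 61669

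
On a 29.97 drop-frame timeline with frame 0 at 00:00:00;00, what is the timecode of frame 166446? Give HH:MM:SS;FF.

01:32:33;22

Ten DF minutes hold 17982 frames, so frame 166446 lies in block 9 (frames 161838–179819) with 4608 frames into that block.
The block's first minute is 1800 frames and the rest 1798 each; 4608 frames reaches minute 2, so 9 × 18 + 2 × 2 = 166 labels have been skipped so far.
Adding those back, label number 166446 + 166 = 166612 at 30 labels/s is 5553 s + 22 f = 1 h 32 min 33 s frame 22, i.e. 01:32:33;22.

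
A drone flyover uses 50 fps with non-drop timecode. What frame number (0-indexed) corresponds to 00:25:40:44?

77044

Total seconds to the label: (0 × 3600 + 25 × 60 + 40) = 1540.
Frame index = 1540 × 50 + 44 = 77044.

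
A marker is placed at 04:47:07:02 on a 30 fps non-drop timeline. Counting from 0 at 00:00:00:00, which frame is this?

frame 516812

Total seconds to the label: (4 × 3600 + 47 × 60 + 7) = 17227.
Frame index = 17227 × 30 + 2 = 516812.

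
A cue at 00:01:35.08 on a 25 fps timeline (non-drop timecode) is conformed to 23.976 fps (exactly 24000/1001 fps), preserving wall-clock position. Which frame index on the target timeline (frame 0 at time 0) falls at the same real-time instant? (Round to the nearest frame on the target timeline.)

frame 2285

Source frame index: (0×3600 + 1×60 + 35) × 25 + 8 = 2383.
Real time: 2383 / (25) = 2383/25 s.
Target frame: (2383/25) × (24000/1001) = 2287680/1001 ≈ 2285.395 → 2285.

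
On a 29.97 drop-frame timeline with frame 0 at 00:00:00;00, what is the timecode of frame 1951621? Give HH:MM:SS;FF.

Each 10-minute DF block holds 10 × 60 × 30 − 9 × 2 = 17982 frames. 1951621 ÷ 17982 → 108 full blocks, remainder 9565.
Within the partial block the first minute is 1800 frames and each further minute 1798, so 5 further minute boundaries passed. Total skipped labels = 18 × 108 + 2 × 5 = 1954.
Non-drop label index = 1951621 + 1954 = 1953575; at 30 labels/s that is 18:05:19:05, i.e. DF 18:05:19;05.

18:05:19;05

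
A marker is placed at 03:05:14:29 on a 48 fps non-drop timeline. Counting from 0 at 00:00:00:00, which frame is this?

Total seconds to the label: (3 × 3600 + 5 × 60 + 14) = 11114.
Frame index = 11114 × 48 + 29 = 533501.

frame 533501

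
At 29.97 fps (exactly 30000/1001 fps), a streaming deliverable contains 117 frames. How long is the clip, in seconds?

Running time = 117 / (30000/1001) = 3.9039 s.

3.9039 seconds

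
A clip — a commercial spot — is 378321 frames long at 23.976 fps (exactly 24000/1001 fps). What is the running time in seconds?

15779.138375 seconds

Running time = 378321 / (24000/1001) = 15779.138375 s.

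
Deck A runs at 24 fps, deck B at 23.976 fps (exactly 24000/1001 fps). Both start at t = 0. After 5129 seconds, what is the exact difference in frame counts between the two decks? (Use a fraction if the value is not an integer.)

A emits 24 × 5129 = 123096 frames; B emits 24000/1001 × 5129 = 123096000/1001.
Difference = 123096/1001 frames (≈ 122.9730); B is behind A.

123096/1001 frames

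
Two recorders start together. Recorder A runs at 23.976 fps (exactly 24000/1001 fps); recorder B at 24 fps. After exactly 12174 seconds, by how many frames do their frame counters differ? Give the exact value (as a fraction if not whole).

292176/1001 frames

A emits 24000/1001 × 12174 = 292176000/1001 frames; B emits 24 × 12174 = 292176.
Difference = 292176/1001 frames (≈ 291.8841); B is ahead of A.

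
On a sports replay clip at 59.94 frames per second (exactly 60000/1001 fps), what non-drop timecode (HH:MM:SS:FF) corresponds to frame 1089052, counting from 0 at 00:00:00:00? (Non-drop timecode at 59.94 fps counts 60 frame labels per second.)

1089052 ÷ 60 = 18150 full seconds, remainder 52 frames.
18150 s = 5 h 2 min 30 s.
Timecode: 05:02:30:52.

05:02:30:52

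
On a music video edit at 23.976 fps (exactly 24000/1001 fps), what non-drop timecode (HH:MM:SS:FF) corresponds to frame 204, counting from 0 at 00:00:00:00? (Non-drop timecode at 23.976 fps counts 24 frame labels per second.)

204 ÷ 24 = 8 full seconds, remainder 12 frames.
8 s = 0 h 0 min 8 s.
Timecode: 00:00:08:12.

00:00:08:12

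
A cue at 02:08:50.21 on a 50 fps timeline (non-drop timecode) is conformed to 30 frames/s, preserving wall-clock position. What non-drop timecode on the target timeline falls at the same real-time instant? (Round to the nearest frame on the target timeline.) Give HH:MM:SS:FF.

Source frame index: (2×3600 + 8×60 + 50) × 50 + 21 = 386521.
Real time: 386521 / (50) = 386521/50 s.
Target frame: (386521/50) × (30) = 1159563/5 ≈ 231912.600 → 231913.
At 30 labels/s: frame 231913 → 02:08:50:13.

02:08:50:13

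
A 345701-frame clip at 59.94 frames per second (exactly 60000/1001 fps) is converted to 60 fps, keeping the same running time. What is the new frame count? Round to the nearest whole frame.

Frames at target rate = 345701 × (60) / (60000/1001) = 346046701/1000 ≈ 346046.701.
Nearest whole frame: 346047.

346047 frames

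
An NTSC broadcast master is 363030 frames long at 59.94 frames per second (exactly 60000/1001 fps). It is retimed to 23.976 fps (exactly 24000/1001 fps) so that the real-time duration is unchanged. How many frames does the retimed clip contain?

Target frames = source frames × (target rate / source rate) = 363030 × (24000/1001)/(60000/1001) = 363030 × 2/5 = 145212.

145212 frames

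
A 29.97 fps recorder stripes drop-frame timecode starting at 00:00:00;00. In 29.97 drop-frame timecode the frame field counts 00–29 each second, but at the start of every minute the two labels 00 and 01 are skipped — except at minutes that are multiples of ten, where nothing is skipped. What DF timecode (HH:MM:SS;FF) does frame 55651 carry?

00:30:56;25

Each 10-minute DF block holds 10 × 60 × 30 − 9 × 2 = 17982 frames. 55651 ÷ 17982 → 3 full blocks, remainder 1705.
Within the partial block the first minute is 1800 frames and each further minute 1798, so 0 further minute boundaries passed. Total skipped labels = 18 × 3 + 2 × 0 = 54.
Non-drop label index = 55651 + 54 = 55705; at 30 labels/s that is 00:30:56:25, i.e. DF 00:30:56;25.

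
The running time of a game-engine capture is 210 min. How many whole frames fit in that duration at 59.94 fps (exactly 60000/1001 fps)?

755244 frames

210 min = 12600 s.
Frames = 12600 × 60000/1001 = 108000000/143 ≈ 755244.7552.
Complete frames: 755244.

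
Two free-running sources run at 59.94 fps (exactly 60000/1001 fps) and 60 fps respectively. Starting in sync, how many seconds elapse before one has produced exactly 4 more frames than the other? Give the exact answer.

1001/15 seconds

The gap grows by |60 − 60000/1001| = 60/1001 frames per second.
Time for a 4-frame gap: 4 ÷ (60/1001) = 1001/15 s.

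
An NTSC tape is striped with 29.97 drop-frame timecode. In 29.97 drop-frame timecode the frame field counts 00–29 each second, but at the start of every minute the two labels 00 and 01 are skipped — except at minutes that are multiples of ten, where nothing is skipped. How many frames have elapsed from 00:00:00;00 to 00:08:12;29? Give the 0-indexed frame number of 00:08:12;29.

As if non-drop at 30 labels/s: (0 × 3600 + 8 × 60 + 12) × 30 + 29 = 14789.
Minute boundaries passed: 8; those not divisible by 10: 8 − 0 = 8; dropped labels = 2 × 8 = 16.
Actual frame index = 14789 − 16 = 14773.

14773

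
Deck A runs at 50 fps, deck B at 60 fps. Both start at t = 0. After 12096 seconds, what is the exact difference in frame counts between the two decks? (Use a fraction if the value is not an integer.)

120960 frames

A emits 50 × 12096 = 604800 frames; B emits 60 × 12096 = 725760.
Difference = 120960 frames; B is ahead of A.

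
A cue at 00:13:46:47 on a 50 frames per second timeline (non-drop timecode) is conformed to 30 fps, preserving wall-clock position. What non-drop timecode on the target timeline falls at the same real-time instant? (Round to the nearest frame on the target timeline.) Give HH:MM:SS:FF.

00:13:46:28

Source frame index: (0×3600 + 13×60 + 46) × 50 + 47 = 41347.
Real time: 41347 / (50) = 41347/50 s.
Target frame: (41347/50) × (30) = 124041/5 ≈ 24808.200 → 24808.
At 30 labels/s: frame 24808 → 00:13:46:28.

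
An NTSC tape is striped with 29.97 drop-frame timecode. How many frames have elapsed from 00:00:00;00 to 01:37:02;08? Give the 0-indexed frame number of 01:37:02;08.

As if non-drop at 30 labels/s: (1 × 3600 + 37 × 60 + 2) × 30 + 8 = 174668.
Minute boundaries passed: 97; those not divisible by 10: 97 − 9 = 88; dropped labels = 2 × 88 = 176.
Actual frame index = 174668 − 176 = 174492.

174492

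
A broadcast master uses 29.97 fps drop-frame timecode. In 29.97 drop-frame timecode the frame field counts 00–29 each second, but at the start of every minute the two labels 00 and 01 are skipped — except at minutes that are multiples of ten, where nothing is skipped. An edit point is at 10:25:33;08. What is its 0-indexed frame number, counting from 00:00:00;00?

As if non-drop at 30 labels/s: (10 × 3600 + 25 × 60 + 33) × 30 + 8 = 1125998.
Minute boundaries passed: 625; those not divisible by 10: 625 − 62 = 563; dropped labels = 2 × 563 = 1126.
Actual frame index = 1125998 − 1126 = 1124872.

1124872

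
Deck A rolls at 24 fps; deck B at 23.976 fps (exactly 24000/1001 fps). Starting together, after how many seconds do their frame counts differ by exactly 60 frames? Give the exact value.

The gap grows by |24000/1001 − 24| = 24/1001 frames per second.
Time for a 60-frame gap: 60 ÷ (24/1001) = 2502.5 s.

2502.5 seconds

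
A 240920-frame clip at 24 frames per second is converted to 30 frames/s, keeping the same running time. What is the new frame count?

301150 frames

Target frames = source frames × (target rate / source rate) = 240920 × (30)/(24) = 240920 × 5/4 = 301150.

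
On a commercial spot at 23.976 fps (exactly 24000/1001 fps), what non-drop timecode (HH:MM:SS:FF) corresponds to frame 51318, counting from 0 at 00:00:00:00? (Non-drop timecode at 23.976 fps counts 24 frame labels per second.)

00:35:38:06

51318 ÷ 24 = 2138 full seconds, remainder 6 frames.
2138 s = 0 h 35 min 38 s.
Timecode: 00:35:38:06.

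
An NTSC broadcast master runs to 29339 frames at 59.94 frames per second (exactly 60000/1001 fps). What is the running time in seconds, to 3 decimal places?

489.472 seconds

Running time = 29339 × 1001/60000 = 29368339/60000 s ≈ 489.472 s.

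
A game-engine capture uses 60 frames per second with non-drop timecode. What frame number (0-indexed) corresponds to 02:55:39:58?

Total seconds to the label: (2 × 3600 + 55 × 60 + 39) = 10539.
Frame index = 10539 × 60 + 58 = 632398.

frame 632398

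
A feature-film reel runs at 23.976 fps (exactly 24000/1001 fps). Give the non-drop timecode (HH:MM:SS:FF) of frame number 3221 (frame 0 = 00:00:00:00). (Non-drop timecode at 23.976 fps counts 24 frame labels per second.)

00:02:14:05

3221 ÷ 24 = 134 full seconds, remainder 5 frames.
134 s = 0 h 2 min 14 s.
Timecode: 00:02:14:05.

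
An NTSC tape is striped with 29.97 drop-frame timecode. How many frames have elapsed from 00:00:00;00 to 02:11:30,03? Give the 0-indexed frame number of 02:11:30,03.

Complete 10-minute blocks: 13, each 17982 frames → 233766.
Remaining 1 whole minute in the current block: 1800 + 0 × 1798 = 1800 frames.
Within the current minute: 30 × 30 + 3 − 2 = 901 (labels ;00/;01 skipped at this minute). Total = 233766 + 1800 + 901 = 236467.

236467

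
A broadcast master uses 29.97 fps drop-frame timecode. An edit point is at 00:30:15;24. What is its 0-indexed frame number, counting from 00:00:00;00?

Complete 10-minute blocks: 3, each 17982 frames → 53946.
Remaining 0 whole minutes in the current block: 0 frames.
Within the current minute: 15 × 30 + 24 = 474. Total = 53946 + 0 + 474 = 54420.

54420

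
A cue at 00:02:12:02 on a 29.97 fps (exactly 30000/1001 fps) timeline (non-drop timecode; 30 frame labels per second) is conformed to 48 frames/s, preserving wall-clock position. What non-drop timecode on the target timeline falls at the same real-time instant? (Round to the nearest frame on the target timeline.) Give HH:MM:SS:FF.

00:02:12:10

Source frame index: (0×3600 + 2×60 + 12) × 30 + 2 = 3962.
Real time: 3962 / (30000/1001) = 1982981/15000 s.
Target frame: (1982981/15000) × (48) = 3965962/625 ≈ 6345.539 → 6346.
At 48 labels/s: frame 6346 → 00:02:12:10.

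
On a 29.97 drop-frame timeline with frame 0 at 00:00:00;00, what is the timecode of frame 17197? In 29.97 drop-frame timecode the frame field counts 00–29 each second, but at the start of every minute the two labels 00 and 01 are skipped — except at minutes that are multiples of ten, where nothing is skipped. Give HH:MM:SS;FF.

Ten DF minutes hold 17982 frames, so frame 17197 lies in block 0 (frames 0–17981) with 17197 frames into that block.
The block's first minute is 1800 frames and the rest 1798 each; 17197 frames reaches minute 9, so 0 × 18 + 9 × 2 = 18 labels have been skipped so far.
Adding those back, label number 17197 + 18 = 17215 at 30 labels/s is 573 s + 25 f = 0 h 9 min 33 s frame 25, i.e. 00:09:33;25.

00:09:33;25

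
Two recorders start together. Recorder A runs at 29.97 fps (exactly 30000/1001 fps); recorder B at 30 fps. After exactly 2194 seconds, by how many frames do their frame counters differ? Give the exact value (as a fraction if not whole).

A emits 30000/1001 × 2194 = 65820000/1001 frames; B emits 30 × 2194 = 65820.
Difference = 65820/1001 frames (≈ 65.7542); B is ahead of A.

65820/1001 frames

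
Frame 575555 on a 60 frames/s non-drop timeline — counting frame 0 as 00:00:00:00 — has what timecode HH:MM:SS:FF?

02:39:52:35

575555 ÷ 60 = 9592 full seconds, remainder 35 frames.
9592 s = 2 h 39 min 52 s.
Timecode: 02:39:52:35.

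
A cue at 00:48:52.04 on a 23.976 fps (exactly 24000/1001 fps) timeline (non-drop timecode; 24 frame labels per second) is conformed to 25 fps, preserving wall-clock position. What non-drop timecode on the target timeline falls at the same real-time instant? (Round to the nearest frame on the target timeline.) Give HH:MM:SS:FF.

00:48:55:02

Source frame index: (0×3600 + 48×60 + 52) × 24 + 4 = 70372.
Real time: 70372 / (24000/1001) = 17610593/6000 s.
Target frame: (17610593/6000) × (25) = 17610593/240 ≈ 73377.471 → 73377.
At 25 labels/s: frame 73377 → 00:48:55:02.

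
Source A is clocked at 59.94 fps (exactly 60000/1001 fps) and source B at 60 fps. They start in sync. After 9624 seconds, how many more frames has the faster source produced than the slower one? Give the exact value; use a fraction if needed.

A emits 60000/1001 × 9624 = 577440000/1001 frames; B emits 60 × 9624 = 577440.
Difference = 577440/1001 frames (≈ 576.8631); B is ahead of A.

577440/1001 frames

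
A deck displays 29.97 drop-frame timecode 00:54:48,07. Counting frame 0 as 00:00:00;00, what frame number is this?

98549

Complete 10-minute blocks: 5, each 17982 frames → 89910.
Remaining 4 whole minutes in the current block: 1800 + 3 × 1798 = 7194 frames.
Within the current minute: 48 × 30 + 7 − 2 = 1445 (labels ;00/;01 skipped at this minute). Total = 89910 + 7194 + 1445 = 98549.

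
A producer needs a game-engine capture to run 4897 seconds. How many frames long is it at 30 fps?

146910 frames

Frames = 4897 × 30 = 146910.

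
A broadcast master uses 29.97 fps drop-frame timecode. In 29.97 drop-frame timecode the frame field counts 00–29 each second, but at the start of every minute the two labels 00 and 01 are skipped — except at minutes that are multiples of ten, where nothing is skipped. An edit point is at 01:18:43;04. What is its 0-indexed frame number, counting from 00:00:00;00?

Complete 10-minute blocks: 7, each 17982 frames → 125874.
Remaining 8 whole minutes in the current block: 1800 + 7 × 1798 = 14386 frames.
Within the current minute: 43 × 30 + 4 − 2 = 1292 (labels ;00/;01 skipped at this minute). Total = 125874 + 14386 + 1292 = 141552.

141552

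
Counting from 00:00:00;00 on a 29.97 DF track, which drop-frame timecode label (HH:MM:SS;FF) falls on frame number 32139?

Each 10-minute DF block holds 10 × 60 × 30 − 9 × 2 = 17982 frames. 32139 ÷ 17982 → 1 full block, remainder 14157.
Within the partial block the first minute is 1800 frames and each further minute 1798, so 7 further minute boundaries passed. Total skipped labels = 18 × 1 + 2 × 7 = 32.
Non-drop label index = 32139 + 32 = 32171; at 30 labels/s that is 00:17:52:11, i.e. DF 00:17:52;11.

00:17:52;11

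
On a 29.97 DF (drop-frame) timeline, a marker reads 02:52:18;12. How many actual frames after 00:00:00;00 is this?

309842

Complete 10-minute blocks: 17, each 17982 frames → 305694.
Remaining 2 whole minutes in the current block: 1800 + 1 × 1798 = 3598 frames.
Within the current minute: 18 × 30 + 12 − 2 = 550 (labels ;00/;01 skipped at this minute). Total = 305694 + 3598 + 550 = 309842.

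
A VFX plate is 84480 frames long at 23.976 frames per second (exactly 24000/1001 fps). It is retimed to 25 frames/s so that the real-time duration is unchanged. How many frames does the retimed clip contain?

88088 frames

Target frames = source frames × (target rate / source rate) = 84480 × (25)/(24000/1001) = 84480 × 1001/960 = 88088.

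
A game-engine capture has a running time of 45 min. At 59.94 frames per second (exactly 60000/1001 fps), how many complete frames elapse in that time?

45 min = 2700 s.
Frames = 2700 × 60000/1001 = 162000000/1001 ≈ 161838.1618.
Complete frames: 161838.

161838 frames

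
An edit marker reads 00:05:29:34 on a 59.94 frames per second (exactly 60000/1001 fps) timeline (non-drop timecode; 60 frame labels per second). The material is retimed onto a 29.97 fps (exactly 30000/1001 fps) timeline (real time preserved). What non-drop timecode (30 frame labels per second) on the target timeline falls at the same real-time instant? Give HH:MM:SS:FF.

Source frame index: (0×3600 + 5×60 + 29) × 60 + 34 = 19774.
Real time: 19774 / (60000/1001) = 9896887/30000 s.
Target frame: (9896887/30000) × (30000/1001) = 9887.
At 30 labels/s: frame 9887 → 00:05:29:17.

00:05:29:17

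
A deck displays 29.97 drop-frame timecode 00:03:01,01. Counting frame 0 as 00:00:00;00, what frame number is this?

5425

Complete 10-minute blocks: 0, each 17982 frames → 0.
Remaining 3 whole minutes in the current block: 1800 + 2 × 1798 = 5396 frames.
Within the current minute: 1 × 30 + 1 − 2 = 29 (labels ;00/;01 skipped at this minute). Total = 0 + 5396 + 29 = 5425.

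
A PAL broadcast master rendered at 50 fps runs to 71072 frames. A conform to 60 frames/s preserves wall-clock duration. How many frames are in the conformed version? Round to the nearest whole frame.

Frames at target rate = 71072 × (60) / (50) = 426432/5 ≈ 85286.400.
Nearest whole frame: 85286.

85286 frames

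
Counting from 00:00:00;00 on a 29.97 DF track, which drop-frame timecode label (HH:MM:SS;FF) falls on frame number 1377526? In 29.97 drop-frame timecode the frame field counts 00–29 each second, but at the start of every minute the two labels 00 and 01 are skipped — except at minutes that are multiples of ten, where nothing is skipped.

12:46:03;16

Each 10-minute DF block holds 10 × 60 × 30 − 9 × 2 = 17982 frames. 1377526 ÷ 17982 → 76 full blocks, remainder 10894.
Within the partial block the first minute is 1800 frames and each further minute 1798, so 6 further minute boundaries passed. Total skipped labels = 18 × 76 + 2 × 6 = 1380.
Non-drop label index = 1377526 + 1380 = 1378906; at 30 labels/s that is 12:46:03:16, i.e. DF 12:46:03;16.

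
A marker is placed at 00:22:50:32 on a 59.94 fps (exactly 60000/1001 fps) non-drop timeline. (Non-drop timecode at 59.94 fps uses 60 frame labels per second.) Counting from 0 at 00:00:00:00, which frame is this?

Total seconds to the label: (0 × 3600 + 22 × 60 + 50) = 1370.
Frame index = 1370 × 60 + 32 = 82232.

82232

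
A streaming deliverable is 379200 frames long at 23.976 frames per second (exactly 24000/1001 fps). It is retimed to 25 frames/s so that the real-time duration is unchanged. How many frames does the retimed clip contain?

Target frames = source frames × (target rate / source rate) = 379200 × (25)/(24000/1001) = 379200 × 1001/960 = 395395.

395395 frames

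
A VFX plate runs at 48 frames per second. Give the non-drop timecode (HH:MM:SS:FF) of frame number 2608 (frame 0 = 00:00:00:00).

2608 ÷ 48 = 54 full seconds, remainder 16 frames.
54 s = 0 h 0 min 54 s.
Timecode: 00:00:54:16.

00:00:54:16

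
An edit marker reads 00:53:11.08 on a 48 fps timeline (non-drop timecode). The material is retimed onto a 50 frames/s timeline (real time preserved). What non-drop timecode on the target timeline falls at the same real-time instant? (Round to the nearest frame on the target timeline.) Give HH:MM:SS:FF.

00:53:11:08

Source frame index: (0×3600 + 53×60 + 11) × 48 + 8 = 153176.
Real time: 153176 / (48) = 19147/6 s.
Target frame: (19147/6) × (50) = 478675/3 ≈ 159558.333 → 159558.
At 50 labels/s: frame 159558 → 00:53:11:08.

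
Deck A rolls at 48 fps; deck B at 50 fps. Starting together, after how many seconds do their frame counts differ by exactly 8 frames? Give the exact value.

The gap grows by |50 − 48| = 2 frames per second.
Time for a 8-frame gap: 8 ÷ (2) = 4 s.

4 seconds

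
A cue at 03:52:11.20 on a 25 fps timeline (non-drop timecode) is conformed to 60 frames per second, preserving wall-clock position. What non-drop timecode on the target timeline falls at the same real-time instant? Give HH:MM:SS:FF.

Source frame index: (3×3600 + 52×60 + 11) × 25 + 20 = 348295.
Real time: 348295 / (25) = 69659/5 s.
Target frame: (69659/5) × (60) = 835908.
At 60 labels/s: frame 835908 → 03:52:11:48.

03:52:11:48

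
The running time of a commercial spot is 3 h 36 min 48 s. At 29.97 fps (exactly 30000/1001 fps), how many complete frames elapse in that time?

389850 frames

3 h 36 min 48 s = 13008 s.
Frames = 13008 × 30000/1001 = 390240000/1001 ≈ 389850.1499.
Complete frames: 389850.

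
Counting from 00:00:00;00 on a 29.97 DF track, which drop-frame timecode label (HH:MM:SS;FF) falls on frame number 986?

00:00:32;26

Ten DF minutes hold 17982 frames, so frame 986 lies in block 0 (frames 0–17981) with 986 frames into that block.
The block's first minute is 1800 frames and the rest 1798 each; 986 frames reaches minute 0, so 0 × 18 + 0 × 2 = 0 labels have been skipped so far.
Adding those back, label number 986 + 0 = 986 at 30 labels/s is 32 s + 26 f = 0 h 0 min 32 s frame 26, i.e. 00:00:32;26.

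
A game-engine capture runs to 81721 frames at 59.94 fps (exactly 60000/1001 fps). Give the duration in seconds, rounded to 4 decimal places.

1363.3787 seconds

Running time = 81721 × 1001/60000 = 81802721/60000 s ≈ 1363.3787 s.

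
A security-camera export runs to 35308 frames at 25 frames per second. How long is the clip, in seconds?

Running time = 35308 / (25) = 1412.32 s.

1412.32 seconds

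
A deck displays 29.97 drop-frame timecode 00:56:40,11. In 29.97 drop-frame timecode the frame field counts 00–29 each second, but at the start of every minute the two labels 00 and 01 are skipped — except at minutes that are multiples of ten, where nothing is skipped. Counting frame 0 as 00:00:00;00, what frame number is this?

101909

As if non-drop at 30 labels/s: (0 × 3600 + 56 × 60 + 40) × 30 + 11 = 102011.
Minute boundaries passed: 56; those not divisible by 10: 56 − 5 = 51; dropped labels = 2 × 51 = 102.
Actual frame index = 102011 − 102 = 101909.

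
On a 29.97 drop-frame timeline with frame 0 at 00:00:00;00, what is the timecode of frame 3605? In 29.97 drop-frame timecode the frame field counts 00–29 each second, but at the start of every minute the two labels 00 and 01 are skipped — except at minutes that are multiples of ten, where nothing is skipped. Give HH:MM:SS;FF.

00:02:00;09

Ten DF minutes hold 17982 frames, so frame 3605 lies in block 0 (frames 0–17981) with 3605 frames into that block.
The block's first minute is 1800 frames and the rest 1798 each; 3605 frames reaches minute 2, so 0 × 18 + 2 × 2 = 4 labels have been skipped so far.
Adding those back, label number 3605 + 4 = 3609 at 30 labels/s is 120 s + 9 f = 0 h 2 min 0 s frame 9, i.e. 00:02:00;09.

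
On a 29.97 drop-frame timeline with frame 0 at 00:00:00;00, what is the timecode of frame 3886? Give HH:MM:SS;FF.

00:02:09;20

Each 10-minute DF block holds 10 × 60 × 30 − 9 × 2 = 17982 frames. 3886 ÷ 17982 → 0 full blocks, remainder 3886.
Within the partial block the first minute is 1800 frames and each further minute 1798, so 2 further minute boundaries passed. Total skipped labels = 18 × 0 + 2 × 2 = 4.
Non-drop label index = 3886 + 4 = 3890; at 30 labels/s that is 00:02:09:20, i.e. DF 00:02:09;20.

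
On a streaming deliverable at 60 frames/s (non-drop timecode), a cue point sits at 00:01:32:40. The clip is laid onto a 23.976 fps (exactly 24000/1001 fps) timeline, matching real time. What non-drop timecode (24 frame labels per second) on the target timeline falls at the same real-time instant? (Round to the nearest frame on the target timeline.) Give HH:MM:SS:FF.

00:01:32:14

Source frame index: (0×3600 + 1×60 + 32) × 60 + 40 = 5560.
Real time: 5560 / (60) = 278/3 s.
Target frame: (278/3) × (24000/1001) = 2224000/1001 ≈ 2221.778 → 2222.
At 24 labels/s: frame 2222 → 00:01:32:14.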